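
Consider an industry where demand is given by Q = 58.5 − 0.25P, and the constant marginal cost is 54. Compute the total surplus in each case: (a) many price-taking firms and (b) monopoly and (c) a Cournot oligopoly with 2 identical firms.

Competition: TS = 4050; Monopoly: TS = 3037.5; Cournot: TS = 3600

Inverting demand: P = 234 − 4Q.
Competitive firms price at marginal cost: P = 54, giving Q = 45.
CS = ½·(234 − 54)·45 = 4050; PS = (54 − 54)·45 = 0; TS = 4050.
A monopolist chooses Q where MR = MC. MR = 234 − 8Q; setting this equal to 54 gives Q = 22.5 and P = 144.
CS = ½·(234 − 144)·22.5 = 1012.5; PS = (144 − 54)·22.5 = 2025; TS = 3037.5.
With 2 symmetric Cournot firms, each firm's FOC gives 234 − 12q = 54, so q = 15, Q = 2·15 = 30, and P = 114.
CS = ½·(234 − 114)·30 = 1800; PS = (114 − 54)·30 = 1800; TS = 3600.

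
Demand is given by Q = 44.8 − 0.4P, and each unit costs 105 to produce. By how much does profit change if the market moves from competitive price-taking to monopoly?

Inverting demand: P = 112 − 2.5Q.
Competitive firms price at marginal cost: P = 105, giving Q = 2.8.
Profit = (105 − 105)·2.8 = 0.
Monopoly sets MR = MC: 112 − 5Q = 105 ⇒ Q = 1.4, P = 112 − 2.5·1.4 = 108.5.
Profit = (108.5 − 105)·1.4 = 4.9.
Change in profit: 4.9 − 0 = 4.9.

π rises by 4.9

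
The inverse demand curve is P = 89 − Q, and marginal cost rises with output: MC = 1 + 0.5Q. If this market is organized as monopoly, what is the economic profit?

Profit = 1548.8

The monopolist equates marginal revenue to marginal cost: 89 − 2Q = 1 + 0.5Q, so Q = 35.2. From demand, P = 53.8.
Profit = 53.8·35.2 − (1·35.2 + ½·0.5·35.2²) = 1548.8.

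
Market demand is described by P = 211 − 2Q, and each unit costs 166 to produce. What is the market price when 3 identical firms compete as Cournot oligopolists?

P = 177.25

With 3 symmetric Cournot firms, each firm's FOC gives 211 − 8q = 166, so q = 5.625, Q = 3·5.625 = 16.875, and P = 177.25.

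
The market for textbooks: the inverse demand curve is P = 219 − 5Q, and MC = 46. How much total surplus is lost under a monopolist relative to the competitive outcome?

Under competition P = MC = 46, so Q = (219 − 46)/5 = 34.6.
A monopolist chooses Q where MR = MC. MR = 219 − 10Q; setting this equal to 46 gives Q = 17.3 and P = 132.5.
DWL is the triangle between Q = 17.3 and Q = 34.6: ½·(34.6 − 17.3)·(132.5 − 46) = 748.225.

DWL = 748.225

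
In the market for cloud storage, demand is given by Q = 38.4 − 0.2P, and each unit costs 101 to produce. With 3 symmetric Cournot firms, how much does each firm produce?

q_i = 4.55

Inverting demand: P = 192 − 5Q.
In a 3-firm Cournot equilibrium, symmetry and the first-order condition give q = (192 − 101)/(20) = 4.55. So Q = 13.65 and P = 123.75.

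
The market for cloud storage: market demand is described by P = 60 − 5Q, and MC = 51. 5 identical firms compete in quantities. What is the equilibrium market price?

P = 52.5

With 5 symmetric Cournot firms, each firm's FOC gives 60 − 30q = 51, so q = 0.3, Q = 5·0.3 = 1.5, and P = 52.5.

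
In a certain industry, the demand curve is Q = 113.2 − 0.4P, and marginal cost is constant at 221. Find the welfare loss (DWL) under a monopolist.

DWL = 192.2

Inverting demand: P = 283 − 2.5Q.
Under competition P = MC = 221, so Q = (283 − 221)/2.5 = 24.8.
A monopolist chooses Q where MR = MC. MR = 283 − 5Q; setting this equal to 221 gives Q = 12.4 and P = 252.
DWL is the triangle between Q = 12.4 and Q = 24.8: ½·(24.8 − 12.4)·(252 − 221) = 192.2.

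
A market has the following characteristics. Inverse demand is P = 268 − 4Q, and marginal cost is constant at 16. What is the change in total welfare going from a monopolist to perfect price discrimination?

The monopolist equates marginal revenue to marginal cost: 268 − 8Q = 16, so Q = 31.5. From demand, P = 142.
CS = ½·(268 − 142)·31.5 = 1984.5; PS = (142 − 16)·31.5 = 3969; TS = 5953.5.
Under first-degree price discrimination the firm charges each unit its demand price and produces up to where P = MC, i.e. Q = 63. Consumer surplus is zero; producer surplus equals total surplus.
TS = 7938 (equal to competitive TS).
Change in total welfare: 7938 − 5953.5 = 1984.5.

TS rises by 1984.5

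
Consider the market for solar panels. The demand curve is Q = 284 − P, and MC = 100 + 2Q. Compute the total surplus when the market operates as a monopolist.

TS = 5290

Inverting demand: P = 284 − Q.
The monopolist equates marginal revenue to marginal cost: 284 − 2Q = 100 + 2Q, so Q = 46. From demand, P = 238.
CS = ½·(284 − 238)·46 = 1058; PS = (238·46 − 100·46 − ½·2·46²) = 4232; TS = 5290.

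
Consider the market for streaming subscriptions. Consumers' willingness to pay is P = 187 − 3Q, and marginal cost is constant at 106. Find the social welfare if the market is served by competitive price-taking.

TS = 1093.5

Competitive firms price at marginal cost: P = 106, giving Q = 27.
CS = ½·(187 − 106)·27 = 1093.5; PS = (106 − 106)·27 = 0; TS = 1093.5.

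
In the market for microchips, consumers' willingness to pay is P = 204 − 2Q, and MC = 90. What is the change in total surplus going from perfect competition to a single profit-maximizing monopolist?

Perfect competition: P = MC = 90, so 204 − 2Q = 90 and Q = 57.
CS = ½·(204 − 90)·57 = 3249; PS = (90 − 90)·57 = 0; TS = 3249.
The monopolist equates marginal revenue to marginal cost: 204 − 4Q = 90, so Q = 28.5. From demand, P = 147.
CS = ½·(204 − 147)·28.5 = 812.25; PS = (147 − 90)·28.5 = 1624.5; TS = 2436.75.
Change in total surplus: 2436.75 − 3249 = −812.25.

TS falls by 812.25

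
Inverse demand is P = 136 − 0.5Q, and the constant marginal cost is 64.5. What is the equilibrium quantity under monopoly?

Q = 71.5

The monopolist equates marginal revenue to marginal cost: 136 − Q = 64.5, so Q = 71.5. From demand, P = 100.25.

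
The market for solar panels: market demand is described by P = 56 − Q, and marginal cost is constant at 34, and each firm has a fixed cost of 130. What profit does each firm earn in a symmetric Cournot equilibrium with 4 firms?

π_i = −110.64

With 4 symmetric Cournot firms, each firm's FOC gives 56 − 5q = 34, so q = 4.4, Q = 4·4.4 = 17.6, and P = 38.4.
Each firm's profit = (38.4 − 34)·4.4 − 130 = −110.64.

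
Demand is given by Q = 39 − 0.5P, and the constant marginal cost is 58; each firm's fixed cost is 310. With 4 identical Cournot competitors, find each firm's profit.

π_i = −302

Inverting demand: P = 78 − 2Q.
With 4 symmetric Cournot firms, each firm's FOC gives 78 − 10q = 58, so q = 2, Q = 4·2 = 8, and P = 62.
Each firm's profit = (62 − 58)·2 − 310 = −302.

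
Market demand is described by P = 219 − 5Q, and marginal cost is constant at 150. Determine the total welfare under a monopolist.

A monopolist chooses Q where MR = MC. MR = 219 − 10Q; setting this equal to 150 gives Q = 6.9 and P = 184.5.
CS = ½·(219 − 184.5)·6.9 = 119.025; PS = (184.5 − 150)·6.9 = 238.05; TS = 357.075.

TS = 357.075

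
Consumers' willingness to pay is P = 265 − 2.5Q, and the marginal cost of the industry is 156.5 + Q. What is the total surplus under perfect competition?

TS = 1681.75

Competitive equilibrium sets price equal to marginal cost: 265 − 2.5Q = 156.5 + Q, so Q = 31 and P = 187.5.
CS = ½·(265 − 187.5)·31 = 1201.25; PS = (187.5·31 − 156.5·31 − ½·1·31²) = 480.5; TS = 1681.75.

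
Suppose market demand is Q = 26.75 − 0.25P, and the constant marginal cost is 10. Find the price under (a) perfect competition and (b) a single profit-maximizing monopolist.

Competition: P = 10; Monopoly: P = 58.5

Inverting demand: P = 107 − 4Q.
Perfect competition: P = MC = 10, so 107 − 4Q = 10 and Q = 24.25.
Monopoly sets MR = MC: 107 − 8Q = 10 ⇒ Q = 12.125, P = 107 − 4·12.125 = 58.5.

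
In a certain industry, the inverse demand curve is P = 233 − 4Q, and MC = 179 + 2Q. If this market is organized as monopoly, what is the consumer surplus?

The monopolist equates marginal revenue to marginal cost: 233 − 8Q = 179 + 2Q, so Q = 5.4. From demand, P = 211.4.
CS = ½·(233 − 211.4)·5.4 = 58.32.

CS = 58.32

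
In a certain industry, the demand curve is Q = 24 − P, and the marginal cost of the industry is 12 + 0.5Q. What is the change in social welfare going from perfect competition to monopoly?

Inverting demand: P = 24 − Q.
Competitive equilibrium sets price equal to marginal cost: 24 − Q = 12 + 0.5Q, so Q = 8 and P = 16.
CS = ½·(24 − 16)·8 = 32; PS = (16·8 − 12·8 − ½·0.5·8²) = 16; TS = 48.
A monopolist chooses Q where MR = MC. MR = 24 − 2Q; setting this equal to 12 + 0.5Q gives Q = 4.8 and P = 19.2.
CS = ½·(24 − 19.2)·4.8 = 11.52; PS = (19.2·4.8 − 12·4.8 − ½·0.5·4.8²) = 28.8; TS = 40.32.
Change in social welfare: 40.32 − 48 = −7.68.

TS falls by 7.68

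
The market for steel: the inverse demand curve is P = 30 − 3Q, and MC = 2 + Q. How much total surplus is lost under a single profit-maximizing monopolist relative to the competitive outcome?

DWL = 18

Under competition P = MC: 30 − 3Q = 2 + Q ⇒ Q = 7, P = 9.
A monopolist chooses Q where MR = MC. MR = 30 − 6Q; setting this equal to 2 + Q gives Q = 4 and P = 18.
CS = ½·(30 − 9)·7 = 73.5; PS = (9·7 − 2·7 − ½·1·7²) = 24.5; TS = 98.
CS = ½·(30 − 18)·4 = 24; PS = (18·4 − 2·4 − ½·1·4²) = 56; TS = 80.
DWL = 98 − 80 = 18.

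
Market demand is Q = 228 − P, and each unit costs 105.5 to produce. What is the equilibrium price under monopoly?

P = 166.75

Inverting demand: P = 228 − Q.
The monopolist equates marginal revenue to marginal cost: 228 − 2Q = 105.5, so Q = 61.25. From demand, P = 166.75.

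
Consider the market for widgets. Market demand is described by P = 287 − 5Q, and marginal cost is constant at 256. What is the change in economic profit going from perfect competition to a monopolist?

Competitive firms price at marginal cost: P = 256, giving Q = 6.2.
Profit = (256 − 256)·6.2 = 0.
The monopolist equates marginal revenue to marginal cost: 287 − 10Q = 256, so Q = 3.1. From demand, P = 271.5.
Profit = (271.5 − 256)·3.1 = 48.05.
Change in economic profit: 48.05 − 0 = 48.05.

π rises by 48.05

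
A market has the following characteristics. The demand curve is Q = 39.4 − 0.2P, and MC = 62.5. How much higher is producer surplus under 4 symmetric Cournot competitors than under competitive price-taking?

Inverting demand: P = 197 − 5Q.
Perfect competition: P = MC = 62.5, so 197 − 5Q = 62.5 and Q = 26.9.
PS = (62.5 − 62.5)·26.9 = 0.
In a 4-firm Cournot equilibrium, symmetry and the first-order condition give q = (197 − 62.5)/(25) = 5.38. So Q = 21.52 and P = 89.4.
PS = (89.4 − 62.5)·21.52 = 578.888.
Change in producer surplus: 578.888 − 0 = 578.888.

Producer surplus rises by 578.888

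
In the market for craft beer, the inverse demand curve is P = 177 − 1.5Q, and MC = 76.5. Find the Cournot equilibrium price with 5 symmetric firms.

Cournot with 5 identical firms: the symmetric best-response condition is 177 − 9q = 76.5. Each firm produces q = 67/6, total output Q = 335/6, price P = 93.25.

P = 93.25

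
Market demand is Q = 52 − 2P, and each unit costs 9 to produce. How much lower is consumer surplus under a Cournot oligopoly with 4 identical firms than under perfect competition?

Consumer surplus falls by 104.04

Inverting demand: P = 26 − 0.5Q.
Perfect competition: P = MC = 9, so 26 − 0.5Q = 9 and Q = 34.
CS = ½·(26 − 9)·34 = 289.
Cournot with 4 identical firms: the symmetric best-response condition is 26 − 2.5q = 9. Each firm produces q = 6.8, total output Q = 27.2, price P = 12.4.
CS = ½·(26 − 12.4)·27.2 = 184.96.
Change in consumer surplus: 184.96 − 289 = −104.04.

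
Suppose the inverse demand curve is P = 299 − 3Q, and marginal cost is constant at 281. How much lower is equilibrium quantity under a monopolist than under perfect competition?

Q falls by 3

Under competition P = MC = 281, so Q = (299 − 281)/3 = 6.
The monopolist equates marginal revenue to marginal cost: 299 − 6Q = 281, so Q = 3. From demand, P = 290.
Change in equilibrium quantity: 3 − 6 = −3.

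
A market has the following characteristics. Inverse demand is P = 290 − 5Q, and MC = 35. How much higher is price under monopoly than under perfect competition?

Perfect competition: P = MC = 35, so 290 − 5Q = 35 and Q = 51.
The monopolist equates marginal revenue to marginal cost: 290 − 10Q = 35, so Q = 25.5. From demand, P = 162.5.
Change in price: 162.5 − 35 = 127.5.

Price rises by 127.5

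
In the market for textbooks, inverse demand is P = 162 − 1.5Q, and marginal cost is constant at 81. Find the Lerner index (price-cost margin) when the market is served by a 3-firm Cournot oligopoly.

Lerner index = 0.2

Cournot with 3 identical firms: the symmetric best-response condition is 162 − 6q = 81. Each firm produces q = 13.5, total output Q = 40.5, price P = 101.25.
Lerner index = (P − MC)/P = (101.25 − 81)/101.25 = 0.2.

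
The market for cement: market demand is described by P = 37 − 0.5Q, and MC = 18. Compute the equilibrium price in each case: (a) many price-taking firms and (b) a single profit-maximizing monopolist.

Competition: P = 18; Monopoly: P = 27.5

Perfect competition: P = MC = 18, so 37 − 0.5Q = 18 and Q = 38.
A monopolist chooses Q where MR = MC. MR = 37 − Q; setting this equal to 18 gives Q = 19 and P = 27.5.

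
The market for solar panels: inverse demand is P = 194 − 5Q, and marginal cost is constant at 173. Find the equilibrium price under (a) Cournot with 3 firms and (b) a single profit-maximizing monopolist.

In a 3-firm Cournot equilibrium, symmetry and the first-order condition give q = (194 − 173)/(20) = 1.05. So Q = 3.15 and P = 178.25.
A monopolist chooses Q where MR = MC. MR = 194 − 10Q; setting this equal to 173 gives Q = 2.1 and P = 183.5.

Cournot: P = 178.25; Monopoly: P = 183.5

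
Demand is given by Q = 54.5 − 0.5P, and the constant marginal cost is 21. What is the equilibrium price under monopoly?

Inverting demand: P = 109 − 2Q.
The monopolist equates marginal revenue to marginal cost: 109 − 4Q = 21, so Q = 22. From demand, P = 65.

P = 65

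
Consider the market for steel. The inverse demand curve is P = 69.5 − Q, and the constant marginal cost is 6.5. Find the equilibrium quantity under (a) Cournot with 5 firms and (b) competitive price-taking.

In a 5-firm Cournot equilibrium, symmetry and the first-order condition give q = (69.5 − 6.5)/(6) = 10.5. So Q = 52.5 and P = 17.
Perfect competition: P = MC = 6.5, so 69.5 − Q = 6.5 and Q = 63.

Cournot: Q = 52.5; Competition: Q = 63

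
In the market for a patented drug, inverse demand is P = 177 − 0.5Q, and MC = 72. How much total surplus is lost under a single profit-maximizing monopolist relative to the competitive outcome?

Competitive firms price at marginal cost: P = 72, giving Q = 210.
The monopolist equates marginal revenue to marginal cost: 177 − Q = 72, so Q = 105. From demand, P = 124.5.
DWL is the triangle between Q = 105 and Q = 210: ½·(210 − 105)·(124.5 − 72) = 2756.25.

DWL = 2756.25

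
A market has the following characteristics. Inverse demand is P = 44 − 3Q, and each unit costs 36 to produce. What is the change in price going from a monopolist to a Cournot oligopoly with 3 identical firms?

Price falls by 2

A monopolist chooses Q where MR = MC. MR = 44 − 6Q; setting this equal to 36 gives Q = 4/3 and P = 40.
With 3 symmetric Cournot firms, each firm's FOC gives 44 − 12q = 36, so q = 2/3, Q = 3·2/3 = 2, and P = 38.
Change in price: 38 − 40 = −2.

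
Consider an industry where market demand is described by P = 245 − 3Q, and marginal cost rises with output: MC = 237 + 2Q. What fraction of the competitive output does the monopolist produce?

A monopolist chooses Q where MR = MC. MR = 245 − 6Q; setting this equal to 237 + 2Q gives Q = 1 and P = 242.
Competitive equilibrium sets price equal to marginal cost: 245 − 3Q = 237 + 2Q, so Q = 1.6 and P = 240.2.
Ratio Q_m/Q_c = 1/1.6 = 0.625.

Q_m/Q_c = 0.625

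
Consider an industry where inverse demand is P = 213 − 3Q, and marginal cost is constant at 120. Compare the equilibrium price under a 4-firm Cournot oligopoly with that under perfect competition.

In a 4-firm Cournot equilibrium, symmetry and the first-order condition give q = (213 − 120)/(15) = 6.2. So Q = 24.8 and P = 138.6.
Under competition P = MC = 120, so Q = (213 − 120)/3 = 31.

Cournot: P = 138.6; Competition: P = 120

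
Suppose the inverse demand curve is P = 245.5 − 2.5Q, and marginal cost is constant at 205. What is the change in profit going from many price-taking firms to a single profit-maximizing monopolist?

Profit rises by 164.025

Competitive firms price at marginal cost: P = 205, giving Q = 16.2.
Profit = (205 − 205)·16.2 = 0.
A monopolist chooses Q where MR = MC. MR = 245.5 − 5Q; setting this equal to 205 gives Q = 8.1 and P = 225.25.
Profit = (225.25 − 205)·8.1 = 164.025.
Change in profit: 164.025 − 0 = 164.025.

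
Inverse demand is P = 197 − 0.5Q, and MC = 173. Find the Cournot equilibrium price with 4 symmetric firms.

P = 177.8

In a 4-firm Cournot equilibrium, symmetry and the first-order condition give q = (197 − 173)/(2.5) = 9.6. So Q = 38.4 and P = 177.8.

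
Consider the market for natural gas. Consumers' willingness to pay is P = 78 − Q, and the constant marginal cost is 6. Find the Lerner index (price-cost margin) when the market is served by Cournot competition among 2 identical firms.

Cournot with 2 identical firms: the symmetric best-response condition is 78 − 3q = 6. Each firm produces q = 24, total output Q = 48, price P = 30.
Lerner index = (P − MC)/P = (30 − 6)/30 = 0.8.

Lerner index = 0.8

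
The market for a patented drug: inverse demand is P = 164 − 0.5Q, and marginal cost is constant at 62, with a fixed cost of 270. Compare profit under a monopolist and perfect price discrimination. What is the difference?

Profit rises by 5202

Monopoly sets MR = MC: 164 − Q = 62 ⇒ Q = 102, P = 164 − 0.5·102 = 113.
Profit = (113 − 62)·102 − 270 = 4932.
A perfectly discriminating monopolist sells every unit with P(Q) ≥ MC(Q), so output equals the competitive quantity Q = 204. Each buyer pays their reservation price, so CS = 0 and the firm captures all surplus.
PS equals the full surplus area, 10404. Profit = 10404 − 270 = 10134.
Change in profit: 10134 − 4932 = 5202.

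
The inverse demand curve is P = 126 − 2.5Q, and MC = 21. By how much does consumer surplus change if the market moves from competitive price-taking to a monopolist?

CS falls by 1653.75

Perfect competition: P = MC = 21, so 126 − 2.5Q = 21 and Q = 42.
CS = ½·(126 − 21)·42 = 2205.
A monopolist chooses Q where MR = MC. MR = 126 − 5Q; setting this equal to 21 gives Q = 21 and P = 73.5.
CS = ½·(126 − 73.5)·21 = 551.25.
Change in consumer surplus: 551.25 − 2205 = −1653.75.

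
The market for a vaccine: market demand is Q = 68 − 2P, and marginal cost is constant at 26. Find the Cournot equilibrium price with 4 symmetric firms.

Inverting demand: P = 34 − 0.5Q.
With 4 symmetric Cournot firms, each firm's FOC gives 34 − 2.5q = 26, so q = 3.2, Q = 4·3.2 = 12.8, and P = 27.6.

P = 27.6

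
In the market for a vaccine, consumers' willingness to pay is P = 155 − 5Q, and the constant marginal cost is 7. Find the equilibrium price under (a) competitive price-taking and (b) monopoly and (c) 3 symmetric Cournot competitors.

Competition: P = 7; Monopoly: P = 81; Cournot: P = 44

Perfect competition: P = MC = 7, so 155 − 5Q = 7 and Q = 29.6.
The monopolist equates marginal revenue to marginal cost: 155 − 10Q = 7, so Q = 14.8. From demand, P = 81.
Cournot with 3 identical firms: the symmetric best-response condition is 155 − 20q = 7. Each firm produces q = 7.4, total output Q = 22.2, price P = 44.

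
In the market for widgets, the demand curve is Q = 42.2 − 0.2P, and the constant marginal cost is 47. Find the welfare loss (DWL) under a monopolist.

Inverting demand: P = 211 − 5Q.
Under competition P = MC = 47, so Q = (211 − 47)/5 = 32.8.
Monopoly sets MR = MC: 211 − 10Q = 47 ⇒ Q = 16.4, P = 211 − 5·16.4 = 129.
DWL is the triangle between Q = 16.4 and Q = 32.8: ½·(32.8 − 16.4)·(129 − 47) = 672.4.

DWL = 672.4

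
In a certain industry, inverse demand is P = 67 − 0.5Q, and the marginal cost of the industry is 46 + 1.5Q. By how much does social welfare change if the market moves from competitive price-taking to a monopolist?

Competitive equilibrium sets price equal to marginal cost: 67 − 0.5Q = 46 + 1.5Q, so Q = 10.5 and P = 61.75.
CS = ½·(67 − 61.75)·10.5 = 441/16; PS = (61.75·10.5 − 46·10.5 − ½·1.5·10.5²) = 1323/16; TS = 110.25.
Monopoly sets MR = MC: 67 − Q = 46 + 1.5Q ⇒ Q = 8.4, P = 67 − 0.5·8.4 = 62.8.
CS = ½·(67 − 62.8)·8.4 = 17.64; PS = (62.8·8.4 − 46·8.4 − ½·1.5·8.4²) = 88.2; TS = 105.84.
Change in social welfare: 105.84 − 110.25 = −4.41.

TS falls by 4.41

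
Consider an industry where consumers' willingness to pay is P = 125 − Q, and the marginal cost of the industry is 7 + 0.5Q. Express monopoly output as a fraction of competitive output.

Q_m/Q_c = 0.6

Monopoly sets MR = MC: 125 − 2Q = 7 + 0.5Q ⇒ Q = 47.2, P = 125 − 47.2 = 77.8.
Competitive equilibrium sets price equal to marginal cost: 125 − Q = 7 + 0.5Q, so Q = 236/3 and P = 139/3.
Ratio Q_m/Q_c = 47.2/(236/3) = 0.6.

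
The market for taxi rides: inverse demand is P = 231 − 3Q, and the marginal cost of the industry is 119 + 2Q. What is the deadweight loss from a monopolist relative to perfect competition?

DWL = 176.4

Under competition P = MC: 231 − 3Q = 119 + 2Q ⇒ Q = 22.4, P = 163.8.
Monopoly sets MR = MC: 231 − 6Q = 119 + 2Q ⇒ Q = 14, P = 231 − 3·14 = 189.
CS = ½·(231 − 163.8)·22.4 = 752.64; PS = (163.8·22.4 − 119·22.4 − ½·2·22.4²) = 501.76; TS = 1254.4.
CS = ½·(231 − 189)·14 = 294; PS = (189·14 − 119·14 − ½·2·14²) = 784; TS = 1078.
DWL = 1254.4 − 1078 = 176.4.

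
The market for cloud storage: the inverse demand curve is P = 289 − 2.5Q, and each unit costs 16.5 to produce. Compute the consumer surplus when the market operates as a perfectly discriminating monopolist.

CS = 0

A perfectly discriminating monopolist sells every unit with P(Q) ≥ MC(Q), so output equals the competitive quantity Q = 109. Each buyer pays their reservation price, so CS = 0 and the firm captures all surplus.
CS = 0.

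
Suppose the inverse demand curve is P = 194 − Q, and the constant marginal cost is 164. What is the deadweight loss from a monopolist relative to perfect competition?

DWL = 112.5

Under competition P = MC = 164, so Q = (194 − 164)/1 = 30.
Monopoly sets MR = MC: 194 − 2Q = 164 ⇒ Q = 15, P = 194 − 15 = 179.
DWL is the triangle between Q = 15 and Q = 30: ½·(30 − 15)·(179 − 164) = 112.5.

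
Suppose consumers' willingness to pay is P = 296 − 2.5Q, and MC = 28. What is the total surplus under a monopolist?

A monopolist chooses Q where MR = MC. MR = 296 − 5Q; setting this equal to 28 gives Q = 53.6 and P = 162.
CS = ½·(296 − 162)·53.6 = 3591.2; PS = (162 − 28)·53.6 = 7182.4; TS = 10773.6.

TS = 10773.6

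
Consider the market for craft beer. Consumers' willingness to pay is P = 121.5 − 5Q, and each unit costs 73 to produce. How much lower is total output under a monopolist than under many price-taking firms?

Perfect competition: P = MC = 73, so 121.5 − 5Q = 73 and Q = 9.7.
Monopoly sets MR = MC: 121.5 − 10Q = 73 ⇒ Q = 4.85, P = 121.5 − 5·4.85 = 97.25.
Change in total output: 4.85 − 9.7 = −4.85.

Total output falls by 4.85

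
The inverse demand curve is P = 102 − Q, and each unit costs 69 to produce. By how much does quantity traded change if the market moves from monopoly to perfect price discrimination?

The monopolist equates marginal revenue to marginal cost: 102 − 2Q = 69, so Q = 16.5. From demand, P = 85.5.
Under first-degree price discrimination the firm charges each unit its demand price and produces up to where P = MC, i.e. Q = 33. Consumer surplus is zero; producer surplus equals total surplus.
Change in quantity traded: 33 − 16.5 = 16.5.

Quantity traded rises by 16.5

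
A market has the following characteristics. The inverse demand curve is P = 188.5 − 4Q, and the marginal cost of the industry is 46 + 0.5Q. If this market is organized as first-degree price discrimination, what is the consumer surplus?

With perfect price discrimination, output is the efficient level Q = 95/3 (where demand meets MC), but every buyer pays their willingness to pay: CS = 0 and PS = total surplus.
CS = 0.

CS = 0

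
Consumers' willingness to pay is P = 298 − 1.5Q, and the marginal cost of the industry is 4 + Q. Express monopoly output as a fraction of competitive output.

The monopolist equates marginal revenue to marginal cost: 298 − 3Q = 4 + Q, so Q = 73.5. From demand, P = 187.75.
Competitive equilibrium sets price equal to marginal cost: 298 − 1.5Q = 4 + Q, so Q = 117.6 and P = 121.6.
Ratio Q_m/Q_c = 73.5/117.6 = 0.625.

Q_m/Q_c = 0.625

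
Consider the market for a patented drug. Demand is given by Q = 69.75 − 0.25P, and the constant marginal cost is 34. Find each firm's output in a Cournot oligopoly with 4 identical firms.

q_i = 12.25

Inverting demand: P = 279 − 4Q.
In a 4-firm Cournot equilibrium, symmetry and the first-order condition give q = (279 − 34)/(20) = 12.25. So Q = 49 and P = 83.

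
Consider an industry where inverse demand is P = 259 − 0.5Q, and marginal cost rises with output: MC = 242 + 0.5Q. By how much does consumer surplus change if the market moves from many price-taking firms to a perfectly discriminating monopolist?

Consumer surplus falls by 72.25

Under competition P = MC: 259 − 0.5Q = 242 + 0.5Q ⇒ Q = 17, P = 250.5.
CS = ½·(259 − 250.5)·17 = 72.25.
A perfectly discriminating monopolist sells every unit with P(Q) ≥ MC(Q), so output equals the competitive quantity Q = 17. Each buyer pays their reservation price, so CS = 0 and the firm captures all surplus.
CS = 0.
Change in consumer surplus: 0 − 72.25 = −72.25.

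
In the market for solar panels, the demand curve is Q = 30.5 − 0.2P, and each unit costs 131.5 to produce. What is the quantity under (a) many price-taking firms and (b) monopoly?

Competition: Q = 4.2; Monopoly: Q = 2.1

Inverting demand: P = 152.5 − 5Q.
Under competition P = MC = 131.5, so Q = (152.5 − 131.5)/5 = 4.2.
The monopolist equates marginal revenue to marginal cost: 152.5 − 10Q = 131.5, so Q = 2.1. From demand, P = 142.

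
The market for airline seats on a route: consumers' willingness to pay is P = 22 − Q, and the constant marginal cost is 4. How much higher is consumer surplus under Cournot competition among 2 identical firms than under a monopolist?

Consumer surplus rises by 31.5

A monopolist chooses Q where MR = MC. MR = 22 − 2Q; setting this equal to 4 gives Q = 9 and P = 13.
CS = ½·(22 − 13)·9 = 40.5.
Cournot with 2 identical firms: the symmetric best-response condition is 22 − 3q = 4. Each firm produces q = 6, total output Q = 12, price P = 10.
CS = ½·(22 − 10)·12 = 72.
Change in consumer surplus: 72 − 40.5 = 31.5.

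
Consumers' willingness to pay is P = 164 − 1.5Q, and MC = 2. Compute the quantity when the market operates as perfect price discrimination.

With perfect price discrimination, output is the efficient level Q = 108 (where demand meets MC), but every buyer pays their willingness to pay: CS = 0 and PS = total surplus.

Q = 108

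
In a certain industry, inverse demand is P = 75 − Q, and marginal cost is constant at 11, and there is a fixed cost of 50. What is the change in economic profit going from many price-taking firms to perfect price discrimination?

Under competition P = MC = 11, so Q = (75 − 11)/1 = 64.
Profit = (11 − 11)·64 − 50 = −50.
With perfect price discrimination, output is the efficient level Q = 64 (where demand meets MC), but every buyer pays their willingness to pay: CS = 0 and PS = total surplus.
PS equals the full surplus area, 2048. Profit = 2048 − 50 = 1998.
Change in economic profit: 1998 − −50 = 2048.

π rises by 2048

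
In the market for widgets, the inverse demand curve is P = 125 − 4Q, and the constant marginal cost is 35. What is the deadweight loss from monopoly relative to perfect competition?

DWL = 253.125

Perfect competition: P = MC = 35, so 125 − 4Q = 35 and Q = 22.5.
The monopolist equates marginal revenue to marginal cost: 125 − 8Q = 35, so Q = 11.25. From demand, P = 80.
DWL is the triangle between Q = 11.25 and Q = 22.5: ½·(22.5 − 11.25)·(80 − 35) = 253.125.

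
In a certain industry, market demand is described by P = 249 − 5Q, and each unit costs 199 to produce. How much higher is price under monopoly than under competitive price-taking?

Competitive firms price at marginal cost: P = 199, giving Q = 10.
A monopolist chooses Q where MR = MC. MR = 249 − 10Q; setting this equal to 199 gives Q = 5 and P = 224.
Change in price: 224 − 199 = 25.

Price rises by 25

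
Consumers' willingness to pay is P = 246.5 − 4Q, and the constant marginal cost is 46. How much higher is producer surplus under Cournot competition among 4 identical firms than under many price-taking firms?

PS rises by 1608.01

Perfect competition: P = MC = 46, so 246.5 − 4Q = 46 and Q = 50.125.
PS = (46 − 46)·50.125 = 0.
In a 4-firm Cournot equilibrium, symmetry and the first-order condition give q = (246.5 − 46)/(20) = 10.025. So Q = 40.1 and P = 86.1.
PS = (86.1 − 46)·40.1 = 1608.01.
Change in producer surplus: 1608.01 − 0 = 1608.01.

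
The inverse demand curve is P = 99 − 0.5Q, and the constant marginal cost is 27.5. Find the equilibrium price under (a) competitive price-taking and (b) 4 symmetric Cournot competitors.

Competition: P = 27.5; Cournot: P = 41.8

Competitive firms price at marginal cost: P = 27.5, giving Q = 143.
With 4 symmetric Cournot firms, each firm's FOC gives 99 − 2.5q = 27.5, so q = 28.6, Q = 4·28.6 = 114.4, and P = 41.8.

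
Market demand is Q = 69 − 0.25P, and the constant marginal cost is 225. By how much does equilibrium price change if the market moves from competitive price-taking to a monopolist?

Inverting demand: P = 276 − 4Q.
Competitive firms price at marginal cost: P = 225, giving Q = 12.75.
The monopolist equates marginal revenue to marginal cost: 276 − 8Q = 225, so Q = 6.375. From demand, P = 250.5.
Change in equilibrium price: 250.5 − 225 = 25.5.

P rises by 25.5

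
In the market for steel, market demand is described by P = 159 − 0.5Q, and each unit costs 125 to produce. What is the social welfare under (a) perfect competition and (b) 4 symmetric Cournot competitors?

Competition: TS = 1156; Cournot: TS = 1109.76

Competitive firms price at marginal cost: P = 125, giving Q = 68.
CS = ½·(159 − 125)·68 = 1156; PS = (125 − 125)·68 = 0; TS = 1156.
In a 4-firm Cournot equilibrium, symmetry and the first-order condition give q = (159 − 125)/(2.5) = 13.6. So Q = 54.4 and P = 131.8.
CS = ½·(159 − 131.8)·54.4 = 739.84; PS = (131.8 − 125)·54.4 = 369.92; TS = 1109.76.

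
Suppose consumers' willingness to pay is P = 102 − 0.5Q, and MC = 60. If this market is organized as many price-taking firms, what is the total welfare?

Under competition P = MC = 60, so Q = (102 − 60)/0.5 = 84.
CS = ½·(102 − 60)·84 = 1764; PS = (60 − 60)·84 = 0; TS = 1764.

TS = 1764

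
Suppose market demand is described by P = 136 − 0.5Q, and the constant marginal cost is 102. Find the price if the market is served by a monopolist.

The monopolist equates marginal revenue to marginal cost: 136 − Q = 102, so Q = 34. From demand, P = 119.

P = 119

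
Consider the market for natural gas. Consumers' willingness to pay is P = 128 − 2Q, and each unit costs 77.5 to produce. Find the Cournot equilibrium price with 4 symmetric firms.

With 4 symmetric Cournot firms, each firm's FOC gives 128 − 10q = 77.5, so q = 5.05, Q = 4·5.05 = 20.2, and P = 87.6.

P = 87.6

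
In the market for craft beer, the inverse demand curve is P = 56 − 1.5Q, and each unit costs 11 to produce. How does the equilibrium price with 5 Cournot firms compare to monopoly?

Cournot: P = 18.5; Monopoly: P = 33.5

With 5 symmetric Cournot firms, each firm's FOC gives 56 − 9q = 11, so q = 5, Q = 5·5 = 25, and P = 18.5.
Monopoly sets MR = MC: 56 − 3Q = 11 ⇒ Q = 15, P = 56 − 1.5·15 = 33.5.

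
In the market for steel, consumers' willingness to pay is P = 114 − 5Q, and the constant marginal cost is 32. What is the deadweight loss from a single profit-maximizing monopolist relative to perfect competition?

Under competition P = MC = 32, so Q = (114 − 32)/5 = 16.4.
A monopolist chooses Q where MR = MC. MR = 114 − 10Q; setting this equal to 32 gives Q = 8.2 and P = 73.
DWL is the triangle between Q = 8.2 and Q = 16.4: ½·(16.4 − 8.2)·(73 − 32) = 168.1.

DWL = 168.1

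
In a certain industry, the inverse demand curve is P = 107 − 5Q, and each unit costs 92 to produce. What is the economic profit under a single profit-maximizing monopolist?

Profit = 11.25

The monopolist equates marginal revenue to marginal cost: 107 − 10Q = 92, so Q = 1.5. From demand, P = 99.5.
Profit = (99.5 − 92)·1.5 = 11.25.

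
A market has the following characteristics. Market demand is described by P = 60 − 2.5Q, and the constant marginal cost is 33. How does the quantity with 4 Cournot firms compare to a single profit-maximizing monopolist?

In a 4-firm Cournot equilibrium, symmetry and the first-order condition give q = (60 − 33)/(12.5) = 2.16. So Q = 8.64 and P = 38.4.
A monopolist chooses Q where MR = MC. MR = 60 − 5Q; setting this equal to 33 gives Q = 5.4 and P = 46.5.

Cournot: Q = 8.64; Monopoly: Q = 5.4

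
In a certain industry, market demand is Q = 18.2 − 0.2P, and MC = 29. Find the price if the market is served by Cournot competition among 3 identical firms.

Inverting demand: P = 91 − 5Q.
Cournot with 3 identical firms: the symmetric best-response condition is 91 − 20q = 29. Each firm produces q = 3.1, total output Q = 9.3, price P = 44.5.

P = 44.5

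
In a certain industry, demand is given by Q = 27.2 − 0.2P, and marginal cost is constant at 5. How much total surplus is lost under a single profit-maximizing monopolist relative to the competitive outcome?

Inverting demand: P = 136 − 5Q.
Perfect competition: P = MC = 5, so 136 − 5Q = 5 and Q = 26.2.
A monopolist chooses Q where MR = MC. MR = 136 − 10Q; setting this equal to 5 gives Q = 13.1 and P = 70.5.
DWL is the triangle between Q = 13.1 and Q = 26.2: ½·(26.2 − 13.1)·(70.5 − 5) = 429.025.

DWL = 429.025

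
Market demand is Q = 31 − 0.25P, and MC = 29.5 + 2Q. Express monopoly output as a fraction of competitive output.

Q_m/Q_c = 0.6

Inverting demand: P = 124 − 4Q.
Monopoly sets MR = MC: 124 − 8Q = 29.5 + 2Q ⇒ Q = 9.45, P = 124 − 4·9.45 = 86.2.
Under competition P = MC: 124 − 4Q = 29.5 + 2Q ⇒ Q = 15.75, P = 61.
Ratio Q_m/Q_c = 9.45/15.75 = 0.6.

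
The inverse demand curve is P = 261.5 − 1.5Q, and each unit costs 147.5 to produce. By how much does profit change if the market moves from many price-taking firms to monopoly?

Perfect competition: P = MC = 147.5, so 261.5 − 1.5Q = 147.5 and Q = 76.
Profit = (147.5 − 147.5)·76 = 0.
The monopolist equates marginal revenue to marginal cost: 261.5 − 3Q = 147.5, so Q = 38. From demand, P = 204.5.
Profit = (204.5 − 147.5)·38 = 2166.
Change in profit: 2166 − 0 = 2166.

Profit rises by 2166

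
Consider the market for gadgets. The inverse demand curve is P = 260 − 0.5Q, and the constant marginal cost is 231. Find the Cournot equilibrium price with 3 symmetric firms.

With 3 symmetric Cournot firms, each firm's FOC gives 260 − 2q = 231, so q = 14.5, Q = 3·14.5 = 43.5, and P = 238.25.

P = 238.25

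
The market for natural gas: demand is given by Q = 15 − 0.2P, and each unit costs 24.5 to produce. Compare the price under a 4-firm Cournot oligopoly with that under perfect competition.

Cournot: P = 34.6; Competition: P = 24.5

Inverting demand: P = 75 − 5Q.
In a 4-firm Cournot equilibrium, symmetry and the first-order condition give q = (75 − 24.5)/(25) = 2.02. So Q = 8.08 and P = 34.6.
Perfect competition: P = MC = 24.5, so 75 − 5Q = 24.5 and Q = 10.1.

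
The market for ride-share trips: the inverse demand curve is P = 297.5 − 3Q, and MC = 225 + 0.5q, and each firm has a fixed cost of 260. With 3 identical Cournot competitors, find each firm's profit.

With 3 symmetric Cournot firms, each firm's FOC gives 297.5 − 12q = 225 + 0.5q, so q = 5.8, Q = 3·5.8 = 17.4, and P = 245.3.
Each firm's profit = 245.3·5.8 − (225·5.8 + ½·0.5·5.8²) − 260 = −150.67.

π_i = −150.67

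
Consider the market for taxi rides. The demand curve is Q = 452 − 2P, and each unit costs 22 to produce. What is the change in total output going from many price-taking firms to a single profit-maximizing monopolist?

Total output falls by 204

Inverting demand: P = 226 − 0.5Q.
Competitive firms price at marginal cost: P = 22, giving Q = 408.
A monopolist chooses Q where MR = MC. MR = 226 − Q; setting this equal to 22 gives Q = 204 and P = 124.
Change in total output: 204 − 408 = −204.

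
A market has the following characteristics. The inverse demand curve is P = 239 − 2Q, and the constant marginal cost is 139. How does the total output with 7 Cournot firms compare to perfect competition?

Cournot: Q = 43.75; Competition: Q = 50

Cournot with 7 identical firms: the symmetric best-response condition is 239 − 16q = 139. Each firm produces q = 6.25, total output Q = 43.75, price P = 151.5.
Perfect competition: P = MC = 139, so 239 − 2Q = 139 and Q = 50.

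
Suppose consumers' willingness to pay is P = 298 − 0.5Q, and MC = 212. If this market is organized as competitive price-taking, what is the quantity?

Competitive firms price at marginal cost: P = 212, giving Q = 172.

Q = 172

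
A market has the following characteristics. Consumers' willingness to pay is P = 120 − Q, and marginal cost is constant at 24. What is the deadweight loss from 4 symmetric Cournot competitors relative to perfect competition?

Under competition P = MC = 24, so Q = (120 − 24)/1 = 96.
Cournot with 4 identical firms: the symmetric best-response condition is 120 − 5q = 24. Each firm produces q = 19.2, total output Q = 76.8, price P = 43.2.
DWL is the triangle between Q = 76.8 and Q = 96: ½·(96 − 76.8)·(43.2 − 24) = 184.32.

DWL = 184.32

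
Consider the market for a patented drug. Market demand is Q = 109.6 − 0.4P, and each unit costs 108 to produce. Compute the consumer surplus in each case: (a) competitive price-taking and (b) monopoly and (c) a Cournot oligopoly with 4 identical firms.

Competition: CS = 5511.2; Monopoly: CS = 1377.8; Cournot: CS = 3527.168

Inverting demand: P = 274 − 2.5Q.
Perfect competition: P = MC = 108, so 274 − 2.5Q = 108 and Q = 66.4.
CS = ½·(274 − 108)·66.4 = 5511.2.
Monopoly sets MR = MC: 274 − 5Q = 108 ⇒ Q = 33.2, P = 274 − 2.5·33.2 = 191.
CS = ½·(274 − 191)·33.2 = 1377.8.
In a 4-firm Cournot equilibrium, symmetry and the first-order condition give q = (274 − 108)/(12.5) = 13.28. So Q = 53.12 and P = 141.2.
CS = ½·(274 − 141.2)·53.12 = 3527.168.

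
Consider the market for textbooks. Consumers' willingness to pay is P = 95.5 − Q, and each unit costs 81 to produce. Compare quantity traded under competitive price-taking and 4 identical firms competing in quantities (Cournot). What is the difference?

Q falls by 2.9

Perfect competition: P = MC = 81, so 95.5 − Q = 81 and Q = 14.5.
In a 4-firm Cournot equilibrium, symmetry and the first-order condition give q = (95.5 − 81)/(5) = 2.9. So Q = 11.6 and P = 83.9.
Change in quantity traded: 11.6 − 14.5 = −2.9.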